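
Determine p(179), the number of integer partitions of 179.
625846753120

p(n) counts ways to write n as a sum of positive integers (order ignored).
Euler's pentagonal recurrence: p(k) = p(k-1) + p(k-2) - p(k-5) - p(k-7) + p(k-12) + p(k-15) - ... (offsets j(3j∓1)/2, signs ++--, p(0)=1, p(<0)=0).
DP table for k = 0..178: p(0)=1, p(1)=1, p(2)=2, p(3)=3, p(4)=5, p(5)=7, p(6)=11, p(7)=15, p(8)=22, p(9)=30, p(10)=42, p(11)=56, p(12)=77, p(13)=101, p(14)=135, p(15)=176, p(16)=231, p(17)=297, p(18)=385, p(19)=490, p(20)=627, p(21)=792, p(22)=1002, p(23)=1255, p(24)=1575, p(25)=1958, p(26)=2436, p(27)=3010, p(28)=3718, p(29)=4565, p(30)=5604, p(31)=6842, p(32)=8349, p(33)=10143, p(34)=12310, p(35)=14883, p(36)=17977, p(37)=21637, p(38)=26015, p(39)=31185, p(40)=37338, p(41)=44583, p(42)=53174, p(43)=63261, p(44)=75175, p(45)=89134, p(46)=105558, p(47)=124754, p(48)=147273, p(49)=173525, p(50)=204226, p(51)=239943, p(52)=281589, p(53)=329931, p(54)=386155, p(55)=451276, p(56)=526823, p(57)=614154, p(58)=715220, p(59)=831820, p(60)=966467, p(61)=1121505, p(62)=1300156, p(63)=1505499, p(64)=1741630, p(65)=2012558, p(66)=2323520, p(67)=2679689, p(68)=3087735, p(69)=3554345, p(70)=4087968, p(71)=4697205, p(72)=5392783, p(73)=6185689, p(74)=7089500, p(75)=8118264, p(76)=9289091, p(77)=10619863, p(78)=12132164, p(79)=13848650, p(80)=15796476, p(81)=18004327, p(82)=20506255, p(83)=23338469, p(84)=26543660, p(85)=30167357, p(86)=34262962, p(87)=38887673, p(88)=44108109, p(89)=49995925, p(90)=56634173, p(91)=64112359, p(92)=72533807, p(93)=82010177, p(94)=92669720, p(95)=104651419, p(96)=118114304, p(97)=133230930, p(98)=150198136, p(99)=169229875, p(100)=190569292, p(101)=214481126, p(102)=241265379, p(103)=271248950, p(104)=304801365, p(105)=342325709, p(106)=384276336, p(107)=431149389, p(108)=483502844, p(109)=541946240, p(110)=607163746, p(111)=679903203, p(112)=761002156, p(113)=851376628, p(114)=952050665, p(115)=1064144451, p(116)=1188908248, p(117)=1327710076, p(118)=1482074143, p(119)=1653668665, p(120)=1844349560, p(121)=2056148051, p(122)=2291320912, p(123)=2552338241, p(124)=2841940500, p(125)=3163127352, p(126)=3519222692, p(127)=3913864295, p(128)=4351078600, p(129)=4835271870, p(130)=5371315400, p(131)=5964539504, p(132)=6620830889, p(133)=7346629512, p(134)=8149040695, p(135)=9035836076, p(136)=10015581680, p(137)=11097645016, p(138)=12292341831, p(139)=13610949895, p(140)=15065878135, p(141)=16670689208, p(142)=18440293320, p(143)=20390982757, p(144)=22540654445, p(145)=24908858009, p(146)=27517052599, p(147)=30388671978, p(148)=33549419497, p(149)=37027355200, p(150)=40853235313, p(151)=45060624582, p(152)=49686288421, p(153)=54770336324, p(154)=60356673280, p(155)=66493182097, p(156)=73232243759, p(157)=80630964769, p(158)=88751778802, p(159)=97662728555, p(160)=107438159466, p(161)=118159068427, p(162)=129913904637, p(163)=142798995930, p(164)=156919475295, p(165)=172389800255, p(166)=189334822579, p(167)=207890420102, p(168)=228204732751, p(169)=250438925115, p(170)=274768617130, p(171)=301384802048, p(172)=330495499613, p(173)=362326859895, p(174)=397125074750, p(175)=435157697830, p(176)=476715857290, p(177)=522115831195, p(178)=571701605655.
Final step: p(179) = p(178) + p(177) - p(174) - p(172) + p(167) + p(164) - p(157) - p(153) + p(144) + p(139) - p(128) - p(122) + p(109) + p(102) - p(87) - p(79) + p(62) + p(53) - p(34) - p(24) + p(3)
= 571701605655 + 522115831195 - 397125074750 - 330495499613 + 207890420102 + 156919475295 - 80630964769 - 54770336324 + 22540654445 + 13610949895 - 4351078600 - 2291320912 + 541946240 + 241265379 - 38887673 - 13848650 + 1300156 + 329931 - 12310 - 1575 + 3
= 625846753120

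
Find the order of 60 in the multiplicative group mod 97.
96

97 is prime, so ord(60) divides φ(97) = 96.
Divisors of 96: 1, 2, 3, 4, 6, 8, 12, 16, 24, 32, 48, 96.
Repeated squaring: 60^1 ≡ 60, 60^2 ≡ 11, 60^4 ≡ 24, 60^8 ≡ 91, 60^16 ≡ 36, 60^32 ≡ 35, 60^64 ≡ 61 (mod 97).
Test 60^d mod 97 for each divisor d in increasing order:
60^1 ≡ 60
60^2 ≡ 11
60^3 = 60^2·60^1 ≡ 78
60^4 ≡ 24
60^6 = 60^4·60^2 ≡ 70
60^8 ≡ 91
60^12 = 60^8·60^4 ≡ 50
60^16 ≡ 36
60^24 = 60^16·60^8 ≡ 75
60^32 ≡ 35
60^48 = 60^32·60^16 ≡ 96
60^96 = 60^64·60^32 ≡ 1  ← first divisor giving 1
The order is 96.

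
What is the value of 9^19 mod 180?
9

Repeated squaring. Binary of 19 = 10011.
9^1 ≡ 9 (mod 180); 9^2 ≡ 81 (mod 180); 9^4 ≡ 81 (mod 180); 9^8 ≡ 81 (mod 180); 9^16 ≡ 81 (mod 180)
9^19 = 9^1 × 9^2 × 9^16 ≡ 9 (mod 180)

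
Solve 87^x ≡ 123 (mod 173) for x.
7

Baby-step giant-step with step n = ⌈√173⌉ = 14.
Baby steps 87^j mod 173 (j:value) for j=0..13: 0:1, 1:87, 2:130, 3:65, 4:119, 5:146, 6:73, 7:123, 8:148, 9:74, 10:37, 11:105, 12:139, 13:156.
h = 123 is already in the table at j=7, so x = 7.
Check: 87^7 ≡ 123 (mod 173).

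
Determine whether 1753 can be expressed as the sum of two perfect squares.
27² + 32² (a=27, b=32)

Factorization: 1753 = 1753
By Fermat: n is sum of two squares iff every prime p ≡ 3 (mod 4) appears to even power.
All primes ≡ 3 (mod 4) appear to even power.
Search a = 0, 1, 2, … for 1753 - a² a perfect square: first hit at a = 27: 1753 - 729 = 1024 = 32².
1753 = 27² + 32² = 729 + 1024 ✓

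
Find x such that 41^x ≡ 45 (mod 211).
124

Baby-step giant-step with step n = ⌈√211⌉ = 15.
Baby steps 41^j mod 211 (j:value) for j=0..14: 0:1, 1:41, 2:204, 3:135, 4:49, 5:110, 6:79, 7:74, 8:80, 9:115, 10:73, 11:39, 12:122, 13:149, 14:201.
Giant-step multiplier: 41^(-15) ≡ 41^(210-15) = 41^195 ≡ 88 (mod 211).
Giant steps γ_i = 45·88^i mod 211: γ_0=45, γ_1=162, γ_2=119, γ_3=133, γ_4=99, γ_5=61, γ_6=93, γ_7=166, γ_8=49 (in table at j=4).
x = i·n + j = 8·15 + 4 = 124.
Check: 41^124 ≡ 45 (mod 211).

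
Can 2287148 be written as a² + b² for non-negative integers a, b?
Not possible

Factorization: 2287148 = 2^2 × 83^3
By Fermat: n is sum of two squares iff every prime p ≡ 3 (mod 4) appears to even power.
Prime(s) ≡ 3 (mod 4) with odd exponent: [(83, 3)]
Therefore 2287148 cannot be expressed as a² + b².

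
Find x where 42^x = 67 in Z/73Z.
70

Baby-step giant-step with step n = ⌈√73⌉ = 9.
Baby steps 42^j mod 73 (j:value) for j=0..8: 0:1, 1:42, 2:12, 3:66, 4:71, 5:62, 6:49, 7:14, 8:4.
Giant-step multiplier: 42^(-9) ≡ 42^(72-9) = 42^63 ≡ 10 (mod 73).
Giant steps γ_i = 67·10^i mod 73: γ_0=67, γ_1=13, γ_2=57, γ_3=59, γ_4=6, γ_5=60, γ_6=16, γ_7=14 (in table at j=7).
x = i·n + j = 7·9 + 7 = 70.
Check: 42^70 ≡ 67 (mod 73).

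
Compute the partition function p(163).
142798995930

p(n) counts ways to write n as a sum of positive integers (order ignored).
Euler's pentagonal recurrence: p(k) = p(k-1) + p(k-2) - p(k-5) - p(k-7) + p(k-12) + p(k-15) - ... (offsets j(3j∓1)/2, signs ++--, p(0)=1, p(<0)=0).
DP table for k = 0..162: p(0)=1, p(1)=1, p(2)=2, p(3)=3, p(4)=5, p(5)=7, p(6)=11, p(7)=15, p(8)=22, p(9)=30, p(10)=42, p(11)=56, p(12)=77, p(13)=101, p(14)=135, p(15)=176, p(16)=231, p(17)=297, p(18)=385, p(19)=490, p(20)=627, p(21)=792, p(22)=1002, p(23)=1255, p(24)=1575, p(25)=1958, p(26)=2436, p(27)=3010, p(28)=3718, p(29)=4565, p(30)=5604, p(31)=6842, p(32)=8349, p(33)=10143, p(34)=12310, p(35)=14883, p(36)=17977, p(37)=21637, p(38)=26015, p(39)=31185, p(40)=37338, p(41)=44583, p(42)=53174, p(43)=63261, p(44)=75175, p(45)=89134, p(46)=105558, p(47)=124754, p(48)=147273, p(49)=173525, p(50)=204226, p(51)=239943, p(52)=281589, p(53)=329931, p(54)=386155, p(55)=451276, p(56)=526823, p(57)=614154, p(58)=715220, p(59)=831820, p(60)=966467, p(61)=1121505, p(62)=1300156, p(63)=1505499, p(64)=1741630, p(65)=2012558, p(66)=2323520, p(67)=2679689, p(68)=3087735, p(69)=3554345, p(70)=4087968, p(71)=4697205, p(72)=5392783, p(73)=6185689, p(74)=7089500, p(75)=8118264, p(76)=9289091, p(77)=10619863, p(78)=12132164, p(79)=13848650, p(80)=15796476, p(81)=18004327, p(82)=20506255, p(83)=23338469, p(84)=26543660, p(85)=30167357, p(86)=34262962, p(87)=38887673, p(88)=44108109, p(89)=49995925, p(90)=56634173, p(91)=64112359, p(92)=72533807, p(93)=82010177, p(94)=92669720, p(95)=104651419, p(96)=118114304, p(97)=133230930, p(98)=150198136, p(99)=169229875, p(100)=190569292, p(101)=214481126, p(102)=241265379, p(103)=271248950, p(104)=304801365, p(105)=342325709, p(106)=384276336, p(107)=431149389, p(108)=483502844, p(109)=541946240, p(110)=607163746, p(111)=679903203, p(112)=761002156, p(113)=851376628, p(114)=952050665, p(115)=1064144451, p(116)=1188908248, p(117)=1327710076, p(118)=1482074143, p(119)=1653668665, p(120)=1844349560, p(121)=2056148051, p(122)=2291320912, p(123)=2552338241, p(124)=2841940500, p(125)=3163127352, p(126)=3519222692, p(127)=3913864295, p(128)=4351078600, p(129)=4835271870, p(130)=5371315400, p(131)=5964539504, p(132)=6620830889, p(133)=7346629512, p(134)=8149040695, p(135)=9035836076, p(136)=10015581680, p(137)=11097645016, p(138)=12292341831, p(139)=13610949895, p(140)=15065878135, p(141)=16670689208, p(142)=18440293320, p(143)=20390982757, p(144)=22540654445, p(145)=24908858009, p(146)=27517052599, p(147)=30388671978, p(148)=33549419497, p(149)=37027355200, p(150)=40853235313, p(151)=45060624582, p(152)=49686288421, p(153)=54770336324, p(154)=60356673280, p(155)=66493182097, p(156)=73232243759, p(157)=80630964769, p(158)=88751778802, p(159)=97662728555, p(160)=107438159466, p(161)=118159068427, p(162)=129913904637.
Final step: p(163) = p(162) + p(161) - p(158) - p(156) + p(151) + p(148) - p(141) - p(137) + p(128) + p(123) - p(112) - p(106) + p(93) + p(86) - p(71) - p(63) + p(46) + p(37) - p(18) - p(8)
= 129913904637 + 118159068427 - 88751778802 - 73232243759 + 45060624582 + 33549419497 - 16670689208 - 11097645016 + 4351078600 + 2552338241 - 761002156 - 384276336 + 82010177 + 34262962 - 4697205 - 1505499 + 105558 + 21637 - 385 - 22
= 142798995930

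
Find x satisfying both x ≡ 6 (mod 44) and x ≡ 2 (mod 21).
842

Using Chinese Remainder Theorem:
M = 44 × 21 = 924
M1 = 21, M2 = 44
y1 = 21^(-1) mod 44 = 21
y2 = 44^(-1) mod 21 = 11
x = (6×21×21 + 2×44×11) mod 924 = 842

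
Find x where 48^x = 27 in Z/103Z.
57

Baby-step giant-step with step n = ⌈√103⌉ = 11.
Baby steps 48^j mod 103 (j:value) for j=0..10: 0:1, 1:48, 2:38, 3:73, 4:2, 5:96, 6:76, 7:43, 8:4, 9:89, 10:49.
Giant-step multiplier: 48^(-11) ≡ 48^(102-11) = 48^91 ≡ 6 (mod 103).
Giant steps γ_i = 27·6^i mod 103: γ_0=27, γ_1=59, γ_2=45, γ_3=64, γ_4=75, γ_5=38 (in table at j=2).
x = i·n + j = 5·11 + 2 = 57.
Check: 48^57 ≡ 27 (mod 103).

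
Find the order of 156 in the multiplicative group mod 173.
172

173 is prime, so ord(156) divides φ(173) = 172.
Divisors of 172: 1, 2, 4, 43, 86, 172.
Repeated squaring: 156^1 ≡ 156, 156^2 ≡ 116, 156^4 ≡ 135, 156^8 ≡ 60, 156^16 ≡ 140, 156^32 ≡ 51, 156^64 ≡ 6, 156^128 ≡ 36 (mod 173).
Test 156^d mod 173 for each divisor d in increasing order:
156^1 ≡ 156
156^2 ≡ 116
156^4 ≡ 135
156^43 = 156^32·156^8·156^2·156^1 ≡ 93
156^86 = 156^64·156^16·156^4·156^2 ≡ 172
156^172 = 156^128·156^32·156^8·156^4 ≡ 1  ← first divisor giving 1
The order is 172.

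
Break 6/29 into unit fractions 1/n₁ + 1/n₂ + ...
1/5 + 1/145

Greedy algorithm:
6/29: ceiling(29/6) = 5, use 1/5
1/145: ceiling(145/1) = 145, use 1/145
Result: 6/29 = 1/5 + 1/145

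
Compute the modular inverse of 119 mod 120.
119

gcd(119, 120) = 1, so the inverse exists.
Extended Euclidean algorithm on (120, 119):
120 = 1 × 119 + 1  ⟹  1 = (1)·120 + (-1)·119
So (-1)·119 ≡ 1 (mod 120), i.e. 119^(-1) ≡ -1 ≡ 119 (mod 120).
Check: 119 × 119 = 14161 ≡ 1 (mod 120)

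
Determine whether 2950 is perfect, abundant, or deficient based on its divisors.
deficient

Proper divisors of 2950: sum = 1 + 2 + 5 + 10 + 25 + 50 + 59 + 118 + 295 + 590 + 1475 = 2630
Since 2630 < 2950, 2950 is deficient.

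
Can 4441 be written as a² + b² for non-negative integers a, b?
29² + 60² (a=29, b=60)

Factorization: 4441 = 4441
By Fermat: n is sum of two squares iff every prime p ≡ 3 (mod 4) appears to even power.
All primes ≡ 3 (mod 4) appear to even power.
Search a = 0, 1, 2, … for 4441 - a² a perfect square: first hit at a = 29: 4441 - 841 = 3600 = 60².
4441 = 29² + 60² = 841 + 3600 ✓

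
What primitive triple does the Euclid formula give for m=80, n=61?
(2679, 9760, 10121)

Euclid's formula: a = m² - n², b = 2mn, c = m² + n²
m = 80, n = 61
a = 80² - 61² = 6400 - 3721 = 2679
b = 2 × 80 × 61 = 9760
c = 80² + 61² = 6400 + 3721 = 10121
Verification: 2679² + 9760² = 7177041 + 95257600 = 102434641 = 10121² ✓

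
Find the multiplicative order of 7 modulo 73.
24

73 is prime, so ord(7) divides φ(73) = 72.
Divisors of 72: 1, 2, 3, 4, 6, 8, 9, 12, 18, 24, 36, 72.
Repeated squaring: 7^1 ≡ 7, 7^2 ≡ 49, 7^4 ≡ 65, 7^8 ≡ 64, 7^16 ≡ 8, 7^32 ≡ 64, 7^64 ≡ 8 (mod 73).
Test 7^d mod 73 for each divisor d in increasing order:
7^1 ≡ 7
7^2 ≡ 49
7^3 = 7^2·7^1 ≡ 51
7^4 ≡ 65
7^6 = 7^4·7^2 ≡ 46
7^8 ≡ 64
7^9 = 7^8·7^1 ≡ 10
7^12 = 7^8·7^4 ≡ 72
7^18 = 7^16·7^2 ≡ 27
7^24 = 7^16·7^8 ≡ 1  ← first divisor giving 1
The order is 24.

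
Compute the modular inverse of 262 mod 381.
16

gcd(262, 381) = 1, so the inverse exists.
Extended Euclidean algorithm on (381, 262):
381 = 1 × 262 + 119  ⟹  119 = (1)·381 + (-1)·262
262 = 2 × 119 + 24  ⟹  24 = (-2)·381 + (3)·262
119 = 4 × 24 + 23  ⟹  23 = (9)·381 + (-13)·262
24 = 1 × 23 + 1  ⟹  1 = (-11)·381 + (16)·262
So (16)·262 ≡ 1 (mod 381), i.e. 262^(-1) ≡ 16 (mod 381).
Check: 262 × 16 = 4192 ≡ 1 (mod 381)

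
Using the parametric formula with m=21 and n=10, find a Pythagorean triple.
(341, 420, 541)

Euclid's formula: a = m² - n², b = 2mn, c = m² + n²
m = 21, n = 10
a = 21² - 10² = 441 - 100 = 341
b = 2 × 21 × 10 = 420
c = 21² + 10² = 441 + 100 = 541
Verification: 341² + 420² = 116281 + 176400 = 292681 = 541² ✓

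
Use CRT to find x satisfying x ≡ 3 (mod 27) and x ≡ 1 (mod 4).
57

Using Chinese Remainder Theorem:
M = 27 × 4 = 108
M1 = 4, M2 = 27
y1 = 4^(-1) mod 27 = 7
y2 = 27^(-1) mod 4 = 3
x = (3×4×7 + 1×27×3) mod 108 = 57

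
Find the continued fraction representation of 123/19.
[6; 2, 9]

Euclidean algorithm steps:
123 = 6 × 19 + 9
19 = 2 × 9 + 1
9 = 9 × 1 + 0
Continued fraction: [6; 2, 9]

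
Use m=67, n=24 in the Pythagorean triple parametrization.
(3913, 3216, 5065)

Euclid's formula: a = m² - n², b = 2mn, c = m² + n²
m = 67, n = 24
a = 67² - 24² = 4489 - 576 = 3913
b = 2 × 67 × 24 = 3216
c = 67² + 24² = 4489 + 576 = 5065
Verification: 3913² + 3216² = 15311569 + 10342656 = 25654225 = 5065² ✓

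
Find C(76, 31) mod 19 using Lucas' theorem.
0

Using Lucas' theorem:
Write n=76 and k=31 in base 19:
n in base 19: [4, 0]
k in base 19: [1, 12]
C(76,31) mod 19 = ∏ C(n_i, k_i) mod 19
Digit binomials (mod 19): C(4,1) = 4; C(0,12) = 0 (k_i > n_i)
Product: 4 × 0 = 0 ≡ 0 (mod 19)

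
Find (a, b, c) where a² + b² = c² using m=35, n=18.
(901, 1260, 1549)

Euclid's formula: a = m² - n², b = 2mn, c = m² + n²
m = 35, n = 18
a = 35² - 18² = 1225 - 324 = 901
b = 2 × 35 × 18 = 1260
c = 35² + 18² = 1225 + 324 = 1549
Verification: 901² + 1260² = 811801 + 1587600 = 2399401 = 1549² ✓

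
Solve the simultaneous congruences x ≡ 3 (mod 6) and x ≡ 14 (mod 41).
219

Using Chinese Remainder Theorem:
M = 6 × 41 = 246
M1 = 41, M2 = 6
y1 = 41^(-1) mod 6 = 5
y2 = 6^(-1) mod 41 = 7
x = (3×41×5 + 14×6×7) mod 246 = 219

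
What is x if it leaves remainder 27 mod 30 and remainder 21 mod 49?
1197

Using Chinese Remainder Theorem:
M = 30 × 49 = 1470
M1 = 49, M2 = 30
y1 = 49^(-1) mod 30 = 19
y2 = 30^(-1) mod 49 = 18
x = (27×49×19 + 21×30×18) mod 1470 = 1197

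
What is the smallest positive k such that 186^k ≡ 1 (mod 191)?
38

191 is prime, so ord(186) divides φ(191) = 190.
Divisors of 190: 1, 2, 5, 10, 19, 38, 95, 190.
Repeated squaring: 186^1 ≡ 186, 186^2 ≡ 25, 186^4 ≡ 52, 186^8 ≡ 30, 186^16 ≡ 136, 186^32 ≡ 160, 186^64 ≡ 6, 186^128 ≡ 36 (mod 191).
Test 186^d mod 191 for each divisor d in increasing order:
186^1 ≡ 186
186^2 ≡ 25
186^5 = 186^4·186^1 ≡ 122
186^10 = 186^8·186^2 ≡ 177
186^19 = 186^16·186^2·186^1 ≡ 190
186^38 = 186^32·186^4·186^2 ≡ 1  ← first divisor giving 1
The order is 38.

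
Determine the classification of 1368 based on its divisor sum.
abundant

Proper divisors of 1368: sum = 1 + 2 + 3 + 4 + 6 + 8 + 9 + 12 + ... + 228 + 342 + 456 + 684 (23 divisors) = 2532
Since 2532 > 1368, 1368 is abundant.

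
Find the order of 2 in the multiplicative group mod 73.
9

73 is prime, so ord(2) divides φ(73) = 72.
Divisors of 72: 1, 2, 3, 4, 6, 8, 9, 12, 18, 24, 36, 72.
Repeated squaring: 2^1 ≡ 2, 2^2 ≡ 4, 2^4 ≡ 16, 2^8 ≡ 37, 2^16 ≡ 55, 2^32 ≡ 32, 2^64 ≡ 2 (mod 73).
Test 2^d mod 73 for each divisor d in increasing order:
2^1 ≡ 2
2^2 ≡ 4
2^3 = 2^2·2^1 ≡ 8
2^4 ≡ 16
2^6 = 2^4·2^2 ≡ 64
2^8 ≡ 37
2^9 = 2^8·2^1 ≡ 1  ← first divisor giving 1
The order is 9.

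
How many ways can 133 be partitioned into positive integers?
7346629512

p(n) counts ways to write n as a sum of positive integers (order ignored).
Euler's pentagonal recurrence: p(k) = p(k-1) + p(k-2) - p(k-5) - p(k-7) + p(k-12) + p(k-15) - ... (offsets j(3j∓1)/2, signs ++--, p(0)=1, p(<0)=0).
DP table for k = 0..132: p(0)=1, p(1)=1, p(2)=2, p(3)=3, p(4)=5, p(5)=7, p(6)=11, p(7)=15, p(8)=22, p(9)=30, p(10)=42, p(11)=56, p(12)=77, p(13)=101, p(14)=135, p(15)=176, p(16)=231, p(17)=297, p(18)=385, p(19)=490, p(20)=627, p(21)=792, p(22)=1002, p(23)=1255, p(24)=1575, p(25)=1958, p(26)=2436, p(27)=3010, p(28)=3718, p(29)=4565, p(30)=5604, p(31)=6842, p(32)=8349, p(33)=10143, p(34)=12310, p(35)=14883, p(36)=17977, p(37)=21637, p(38)=26015, p(39)=31185, p(40)=37338, p(41)=44583, p(42)=53174, p(43)=63261, p(44)=75175, p(45)=89134, p(46)=105558, p(47)=124754, p(48)=147273, p(49)=173525, p(50)=204226, p(51)=239943, p(52)=281589, p(53)=329931, p(54)=386155, p(55)=451276, p(56)=526823, p(57)=614154, p(58)=715220, p(59)=831820, p(60)=966467, p(61)=1121505, p(62)=1300156, p(63)=1505499, p(64)=1741630, p(65)=2012558, p(66)=2323520, p(67)=2679689, p(68)=3087735, p(69)=3554345, p(70)=4087968, p(71)=4697205, p(72)=5392783, p(73)=6185689, p(74)=7089500, p(75)=8118264, p(76)=9289091, p(77)=10619863, p(78)=12132164, p(79)=13848650, p(80)=15796476, p(81)=18004327, p(82)=20506255, p(83)=23338469, p(84)=26543660, p(85)=30167357, p(86)=34262962, p(87)=38887673, p(88)=44108109, p(89)=49995925, p(90)=56634173, p(91)=64112359, p(92)=72533807, p(93)=82010177, p(94)=92669720, p(95)=104651419, p(96)=118114304, p(97)=133230930, p(98)=150198136, p(99)=169229875, p(100)=190569292, p(101)=214481126, p(102)=241265379, p(103)=271248950, p(104)=304801365, p(105)=342325709, p(106)=384276336, p(107)=431149389, p(108)=483502844, p(109)=541946240, p(110)=607163746, p(111)=679903203, p(112)=761002156, p(113)=851376628, p(114)=952050665, p(115)=1064144451, p(116)=1188908248, p(117)=1327710076, p(118)=1482074143, p(119)=1653668665, p(120)=1844349560, p(121)=2056148051, p(122)=2291320912, p(123)=2552338241, p(124)=2841940500, p(125)=3163127352, p(126)=3519222692, p(127)=3913864295, p(128)=4351078600, p(129)=4835271870, p(130)=5371315400, p(131)=5964539504, p(132)=6620830889.
Final step: p(133) = p(132) + p(131) - p(128) - p(126) + p(121) + p(118) - p(111) - p(107) + p(98) + p(93) - p(82) - p(76) + p(63) + p(56) - p(41) - p(33) + p(16) + p(7)
= 6620830889 + 5964539504 - 4351078600 - 3519222692 + 2056148051 + 1482074143 - 679903203 - 431149389 + 150198136 + 82010177 - 20506255 - 9289091 + 1505499 + 526823 - 44583 - 10143 + 231 + 15
= 7346629512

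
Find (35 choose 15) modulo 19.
16

Using Lucas' theorem:
Write n=35 and k=15 in base 19:
n in base 19: [1, 16]
k in base 19: [0, 15]
C(35,15) mod 19 = ∏ C(n_i, k_i) mod 19
Digit binomials (mod 19): C(1,0) = 1; C(16,15) = 16
Product: 1 × 16 = 16 ≡ 16 (mod 19)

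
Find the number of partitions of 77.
10619863

p(n) counts ways to write n as a sum of positive integers (order ignored).
Euler's pentagonal recurrence: p(k) = p(k-1) + p(k-2) - p(k-5) - p(k-7) + p(k-12) + p(k-15) - ... (offsets j(3j∓1)/2, signs ++--, p(0)=1, p(<0)=0).
DP table for k = 0..76: p(0)=1, p(1)=1, p(2)=2, p(3)=3, p(4)=5, p(5)=7, p(6)=11, p(7)=15, p(8)=22, p(9)=30, p(10)=42, p(11)=56, p(12)=77, p(13)=101, p(14)=135, p(15)=176, p(16)=231, p(17)=297, p(18)=385, p(19)=490, p(20)=627, p(21)=792, p(22)=1002, p(23)=1255, p(24)=1575, p(25)=1958, p(26)=2436, p(27)=3010, p(28)=3718, p(29)=4565, p(30)=5604, p(31)=6842, p(32)=8349, p(33)=10143, p(34)=12310, p(35)=14883, p(36)=17977, p(37)=21637, p(38)=26015, p(39)=31185, p(40)=37338, p(41)=44583, p(42)=53174, p(43)=63261, p(44)=75175, p(45)=89134, p(46)=105558, p(47)=124754, p(48)=147273, p(49)=173525, p(50)=204226, p(51)=239943, p(52)=281589, p(53)=329931, p(54)=386155, p(55)=451276, p(56)=526823, p(57)=614154, p(58)=715220, p(59)=831820, p(60)=966467, p(61)=1121505, p(62)=1300156, p(63)=1505499, p(64)=1741630, p(65)=2012558, p(66)=2323520, p(67)=2679689, p(68)=3087735, p(69)=3554345, p(70)=4087968, p(71)=4697205, p(72)=5392783, p(73)=6185689, p(74)=7089500, p(75)=8118264, p(76)=9289091.
Final step: p(77) = p(76) + p(75) - p(72) - p(70) + p(65) + p(62) - p(55) - p(51) + p(42) + p(37) - p(26) - p(20) + p(7) + p(0)
= 9289091 + 8118264 - 5392783 - 4087968 + 2012558 + 1300156 - 451276 - 239943 + 53174 + 21637 - 2436 - 627 + 15 + 1
= 10619863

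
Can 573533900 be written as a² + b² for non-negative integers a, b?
Not possible

Factorization: 573533900 = 2^2 × 5^2 × 179^3
By Fermat: n is sum of two squares iff every prime p ≡ 3 (mod 4) appears to even power.
Prime(s) ≡ 3 (mod 4) with odd exponent: [(179, 3)]
Therefore 573533900 cannot be expressed as a² + b².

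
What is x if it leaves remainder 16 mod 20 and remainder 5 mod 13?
96

Using Chinese Remainder Theorem:
M = 20 × 13 = 260
M1 = 13, M2 = 20
y1 = 13^(-1) mod 20 = 17
y2 = 20^(-1) mod 13 = 2
x = (16×13×17 + 5×20×2) mod 260 = 96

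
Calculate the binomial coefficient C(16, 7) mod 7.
2

Using Lucas' theorem:
Write n=16 and k=7 in base 7:
n in base 7: [2, 2]
k in base 7: [1, 0]
C(16,7) mod 7 = ∏ C(n_i, k_i) mod 7
Digit binomials (mod 7): C(2,1) = 2; C(2,0) = 1
Product: 2 × 1 = 2 ≡ 2 (mod 7)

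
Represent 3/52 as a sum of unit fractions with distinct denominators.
1/18 + 1/468

Greedy algorithm:
3/52: ceiling(52/3) = 18, use 1/18
1/468: ceiling(468/1) = 468, use 1/468
Result: 3/52 = 1/18 + 1/468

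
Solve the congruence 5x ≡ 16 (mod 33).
x ≡ 23 (mod 33)

gcd(5, 33) = 1, which divides 16, so solutions exist.
Find 5^(-1) mod 33 by the extended Euclidean algorithm:
33 = 6 × 5 + 3  ⟹  3 = (1)·33 + (-6)·5
5 = 1 × 3 + 2  ⟹  2 = (-1)·33 + (7)·5
3 = 1 × 2 + 1  ⟹  1 = (2)·33 + (-13)·5
So (-13)·5 ≡ 1 (mod 33), i.e. 5^(-1) ≡ -13 ≡ 20 (mod 33).
x ≡ 20 × 16 = 320 ≡ 23 (mod 33).
Check: 5 × 23 = 115 ≡ 16 (mod 33).
Unique solution: x ≡ 23 (mod 33)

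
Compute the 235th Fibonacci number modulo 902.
5

Matrix identity: Q^n = [[F_(n+1), F_n], [F_n, F_(n-1)]] with Q = [[1,1],[1,0]].
n = 235 = 11101011₂. Square-and-multiply, entries mod 902:
Q^1 = [[1,1],[1,0]]
Q^3 = (Q^1)²·Q = [[3,2],[2,1]]
Q^7 = (Q^3)²·Q = [[21,13],[13,8]]
Q^14 = (Q^7)² = [[610,377],[377,233]]
Q^29 = (Q^14)²·Q = [[396,89],[89,307]]
Q^58 = (Q^29)² = [[573,329],[329,244]]
Q^117 = (Q^58)²·Q = [[901,2],[2,899]]
Q^235 = (Q^117)²·Q = [[899,5],[5,894]]
F_235 mod 902 = Q^235[0][1] = 5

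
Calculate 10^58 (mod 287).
221

Repeated squaring. Binary of 58 = 111010.
10^1 ≡ 10 (mod 287); 10^2 ≡ 100 (mod 287); 10^4 ≡ 242 (mod 287); 10^8 ≡ 16 (mod 287); 10^16 ≡ 256 (mod 287); 10^32 ≡ 100 (mod 287)
10^58 = 10^2 × 10^8 × 10^16 × 10^32 ≡ 221 (mod 287)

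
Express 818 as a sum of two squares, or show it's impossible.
17² + 23² (a=17, b=23)

Factorization: 818 = 2 × 409
By Fermat: n is sum of two squares iff every prime p ≡ 3 (mod 4) appears to even power.
All primes ≡ 3 (mod 4) appear to even power.
Search a = 0, 1, 2, … for 818 - a² a perfect square: first hit at a = 17: 818 - 289 = 529 = 23².
818 = 17² + 23² = 289 + 529 ✓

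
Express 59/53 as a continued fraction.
[1; 8, 1, 5]

Euclidean algorithm steps:
59 = 1 × 53 + 6
53 = 8 × 6 + 5
6 = 1 × 5 + 1
5 = 5 × 1 + 0
Continued fraction: [1; 8, 1, 5]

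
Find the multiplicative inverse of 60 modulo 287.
177

gcd(60, 287) = 1, so the inverse exists.
Extended Euclidean algorithm on (287, 60):
287 = 4 × 60 + 47  ⟹  47 = (1)·287 + (-4)·60
60 = 1 × 47 + 13  ⟹  13 = (-1)·287 + (5)·60
47 = 3 × 13 + 8  ⟹  8 = (4)·287 + (-19)·60
13 = 1 × 8 + 5  ⟹  5 = (-5)·287 + (24)·60
8 = 1 × 5 + 3  ⟹  3 = (9)·287 + (-43)·60
5 = 1 × 3 + 2  ⟹  2 = (-14)·287 + (67)·60
3 = 1 × 2 + 1  ⟹  1 = (23)·287 + (-110)·60
So (-110)·60 ≡ 1 (mod 287), i.e. 60^(-1) ≡ -110 ≡ 177 (mod 287).
Check: 60 × 177 = 10620 ≡ 1 (mod 287)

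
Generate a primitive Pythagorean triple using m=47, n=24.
(1633, 2256, 2785)

Euclid's formula: a = m² - n², b = 2mn, c = m² + n²
m = 47, n = 24
a = 47² - 24² = 2209 - 576 = 1633
b = 2 × 47 × 24 = 2256
c = 47² + 24² = 2209 + 576 = 2785
Verification: 1633² + 2256² = 2666689 + 5089536 = 7756225 = 2785² ✓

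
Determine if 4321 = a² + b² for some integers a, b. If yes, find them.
15² + 64² (a=15, b=64)

Factorization: 4321 = 29 × 149
By Fermat: n is sum of two squares iff every prime p ≡ 3 (mod 4) appears to even power.
All primes ≡ 3 (mod 4) appear to even power.
Search a = 0, 1, 2, … for 4321 - a² a perfect square: first hit at a = 15: 4321 - 225 = 4096 = 64².
4321 = 15² + 64² = 225 + 4096 ✓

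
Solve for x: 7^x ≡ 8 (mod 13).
9

Baby-step giant-step with step n = ⌈√13⌉ = 4.
Baby steps 7^j mod 13 (j:value) for j=0..3: 0:1, 1:7, 2:10, 3:5.
Giant-step multiplier: 7^(-4) ≡ 7^(12-4) = 7^8 ≡ 3 (mod 13).
Giant steps γ_i = 8·3^i mod 13: γ_0=8, γ_1=11, γ_2=7 (in table at j=1).
x = i·n + j = 2·4 + 1 = 9.
Check: 7^9 ≡ 8 (mod 13).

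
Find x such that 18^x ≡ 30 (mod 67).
55

Baby-step giant-step with step n = ⌈√67⌉ = 9.
Baby steps 18^j mod 67 (j:value) for j=0..8: 0:1, 1:18, 2:56, 3:3, 4:54, 5:34, 6:9, 7:28, 8:35.
Giant-step multiplier: 18^(-9) ≡ 18^(66-9) = 18^57 ≡ 5 (mod 67).
Giant steps γ_i = 30·5^i mod 67: γ_0=30, γ_1=16, γ_2=13, γ_3=65, γ_4=57, γ_5=17, γ_6=18 (in table at j=1).
x = i·n + j = 6·9 + 1 = 55.
Check: 18^55 ≡ 30 (mod 67).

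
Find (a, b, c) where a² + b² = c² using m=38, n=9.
(1363, 684, 1525)

Euclid's formula: a = m² - n², b = 2mn, c = m² + n²
m = 38, n = 9
a = 38² - 9² = 1444 - 81 = 1363
b = 2 × 38 × 9 = 684
c = 38² + 9² = 1444 + 81 = 1525
Verification: 1363² + 684² = 1857769 + 467856 = 2325625 = 1525² ✓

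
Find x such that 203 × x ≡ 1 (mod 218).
29

gcd(203, 218) = 1, so the inverse exists.
Extended Euclidean algorithm on (218, 203):
218 = 1 × 203 + 15  ⟹  15 = (1)·218 + (-1)·203
203 = 13 × 15 + 8  ⟹  8 = (-13)·218 + (14)·203
15 = 1 × 8 + 7  ⟹  7 = (14)·218 + (-15)·203
8 = 1 × 7 + 1  ⟹  1 = (-27)·218 + (29)·203
So (29)·203 ≡ 1 (mod 218), i.e. 203^(-1) ≡ 29 (mod 218).
Check: 203 × 29 = 5887 ≡ 1 (mod 218)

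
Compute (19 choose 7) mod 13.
0

Using Lucas' theorem:
Write n=19 and k=7 in base 13:
n in base 13: [1, 6]
k in base 13: [0, 7]
C(19,7) mod 13 = ∏ C(n_i, k_i) mod 13
Digit binomials (mod 13): C(1,0) = 1; C(6,7) = 0 (k_i > n_i)
Product: 1 × 0 = 0 ≡ 0 (mod 13)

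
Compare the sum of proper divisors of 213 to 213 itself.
deficient

Proper divisors of 213: sum = 1 + 3 + 71 = 75
Since 75 < 213, 213 is deficient.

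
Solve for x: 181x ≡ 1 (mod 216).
37

gcd(181, 216) = 1, so the inverse exists.
Extended Euclidean algorithm on (216, 181):
216 = 1 × 181 + 35  ⟹  35 = (1)·216 + (-1)·181
181 = 5 × 35 + 6  ⟹  6 = (-5)·216 + (6)·181
35 = 5 × 6 + 5  ⟹  5 = (26)·216 + (-31)·181
6 = 1 × 5 + 1  ⟹  1 = (-31)·216 + (37)·181
So (37)·181 ≡ 1 (mod 216), i.e. 181^(-1) ≡ 37 (mod 216).
Check: 181 × 37 = 6697 ≡ 1 (mod 216)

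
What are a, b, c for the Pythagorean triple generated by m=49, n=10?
(2301, 980, 2501)

Euclid's formula: a = m² - n², b = 2mn, c = m² + n²
m = 49, n = 10
a = 49² - 10² = 2401 - 100 = 2301
b = 2 × 49 × 10 = 980
c = 49² + 10² = 2401 + 100 = 2501
Verification: 2301² + 980² = 5294601 + 960400 = 6255001 = 2501² ✓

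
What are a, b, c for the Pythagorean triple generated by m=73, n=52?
(2625, 7592, 8033)

Euclid's formula: a = m² - n², b = 2mn, c = m² + n²
m = 73, n = 52
a = 73² - 52² = 5329 - 2704 = 2625
b = 2 × 73 × 52 = 7592
c = 73² + 52² = 5329 + 2704 = 8033
Verification: 2625² + 7592² = 6890625 + 57638464 = 64529089 = 8033² ✓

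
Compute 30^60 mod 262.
60

Repeated squaring. Binary of 60 = 111100.
30^1 ≡ 30 (mod 262); 30^2 ≡ 114 (mod 262); 30^4 ≡ 158 (mod 262); 30^8 ≡ 74 (mod 262); 30^16 ≡ 236 (mod 262); 30^32 ≡ 152 (mod 262)
30^60 = 30^4 × 30^8 × 30^16 × 30^32 ≡ 60 (mod 262)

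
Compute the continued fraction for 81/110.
[0; 1, 2, 1, 3, 1, 5]

Euclidean algorithm steps:
81 = 0 × 110 + 81
110 = 1 × 81 + 29
81 = 2 × 29 + 23
29 = 1 × 23 + 6
23 = 3 × 6 + 5
6 = 1 × 5 + 1
5 = 5 × 1 + 0
Continued fraction: [0; 1, 2, 1, 3, 1, 5]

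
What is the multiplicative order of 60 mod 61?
2

61 is prime, so ord(60) divides φ(61) = 60.
Divisors of 60: 1, 2, 3, 4, 5, 6, 10, 12, 15, 20, 30, 60.
Repeated squaring: 60^1 ≡ 60, 60^2 ≡ 1, 60^4 ≡ 1, 60^8 ≡ 1, 60^16 ≡ 1, 60^32 ≡ 1 (mod 61).
Test 60^d mod 61 for each divisor d in increasing order:
60^1 ≡ 60
60^2 ≡ 1  ← first divisor giving 1
The order is 2.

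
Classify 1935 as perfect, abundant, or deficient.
deficient

Proper divisors of 1935: sum = 1 + 3 + 5 + 9 + 15 + 43 + 45 + 129 + 215 + 387 + 645 = 1497
Since 1497 < 1935, 1935 is deficient.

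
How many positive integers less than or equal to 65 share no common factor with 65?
48

65 = 5 × 13
φ(n) = n × ∏(1 - 1/p) for each prime p dividing n
φ(65) = 65 × (1 - 1/5) × (1 - 1/13) = 48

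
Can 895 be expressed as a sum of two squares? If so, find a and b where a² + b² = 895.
Not possible

Factorization: 895 = 5 × 179
By Fermat: n is sum of two squares iff every prime p ≡ 3 (mod 4) appears to even power.
Prime(s) ≡ 3 (mod 4) with odd exponent: [(179, 1)]
Therefore 895 cannot be expressed as a² + b².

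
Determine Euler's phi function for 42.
12

42 = 2 × 3 × 7
φ(n) = n × ∏(1 - 1/p) for each prime p dividing n
φ(42) = 42 × (1 - 1/2) × (1 - 1/3) × (1 - 1/7) = 12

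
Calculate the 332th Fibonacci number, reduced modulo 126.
123

Matrix identity: Q^n = [[F_(n+1), F_n], [F_n, F_(n-1)]] with Q = [[1,1],[1,0]].
n = 332 = 101001100₂. Square-and-multiply, entries mod 126:
Q^1 = [[1,1],[1,0]]
Q^2 = (Q^1)² = [[2,1],[1,1]]
Q^5 = (Q^2)²·Q = [[8,5],[5,3]]
Q^10 = (Q^5)² = [[89,55],[55,34]]
Q^20 = (Q^10)² = [[110,87],[87,23]]
Q^41 = (Q^20)²·Q = [[118,13],[13,105]]
Q^83 = (Q^41)²·Q = [[108,107],[107,1]]
Q^166 = (Q^83)² = [[55,71],[71,110]]
Q^332 = (Q^166)² = [[2,123],[123,5]]
F_332 mod 126 = Q^332[0][1] = 123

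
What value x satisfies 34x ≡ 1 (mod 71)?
23

gcd(34, 71) = 1, so the inverse exists.
Extended Euclidean algorithm on (71, 34):
71 = 2 × 34 + 3  ⟹  3 = (1)·71 + (-2)·34
34 = 11 × 3 + 1  ⟹  1 = (-11)·71 + (23)·34
So (23)·34 ≡ 1 (mod 71), i.e. 34^(-1) ≡ 23 (mod 71).
Check: 34 × 23 = 782 ≡ 1 (mod 71)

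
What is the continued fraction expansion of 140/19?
[7; 2, 1, 2, 2]

Euclidean algorithm steps:
140 = 7 × 19 + 7
19 = 2 × 7 + 5
7 = 1 × 5 + 2
5 = 2 × 2 + 1
2 = 2 × 1 + 0
Continued fraction: [7; 2, 1, 2, 2]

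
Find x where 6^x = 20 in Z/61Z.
12

Baby-step giant-step with step n = ⌈√61⌉ = 8.
Baby steps 6^j mod 61 (j:value) for j=0..7: 0:1, 1:6, 2:36, 3:33, 4:15, 5:29, 6:52, 7:7.
Giant-step multiplier: 6^(-8) ≡ 6^(60-8) = 6^52 ≡ 16 (mod 61).
Giant steps γ_i = 20·16^i mod 61: γ_0=20, γ_1=15 (in table at j=4).
x = i·n + j = 1·8 + 4 = 12.
Check: 6^12 ≡ 20 (mod 61).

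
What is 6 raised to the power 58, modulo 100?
16

Repeated squaring. Binary of 58 = 111010.
6^1 ≡ 6 (mod 100); 6^2 ≡ 36 (mod 100); 6^4 ≡ 96 (mod 100); 6^8 ≡ 16 (mod 100); 6^16 ≡ 56 (mod 100); 6^32 ≡ 36 (mod 100)
6^58 = 6^2 × 6^8 × 6^16 × 6^32 ≡ 16 (mod 100)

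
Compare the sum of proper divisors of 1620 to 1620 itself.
abundant

Proper divisors of 1620: sum = 1 + 2 + 3 + 4 + 5 + 6 + 9 + 10 + ... + 324 + 405 + 540 + 810 (29 divisors) = 3462
Since 3462 > 1620, 1620 is abundant.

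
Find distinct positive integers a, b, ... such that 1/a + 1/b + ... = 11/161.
1/15 + 1/604 + 1/1458660

Greedy algorithm:
11/161: ceiling(161/11) = 15, use 1/15
4/2415: ceiling(2415/4) = 604, use 1/604
1/1458660: ceiling(1458660/1) = 1458660, use 1/1458660
Result: 11/161 = 1/15 + 1/604 + 1/1458660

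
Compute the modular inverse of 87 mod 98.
89

gcd(87, 98) = 1, so the inverse exists.
Extended Euclidean algorithm on (98, 87):
98 = 1 × 87 + 11  ⟹  11 = (1)·98 + (-1)·87
87 = 7 × 11 + 10  ⟹  10 = (-7)·98 + (8)·87
11 = 1 × 10 + 1  ⟹  1 = (8)·98 + (-9)·87
So (-9)·87 ≡ 1 (mod 98), i.e. 87^(-1) ≡ -9 ≡ 89 (mod 98).
Check: 87 × 89 = 7743 ≡ 1 (mod 98)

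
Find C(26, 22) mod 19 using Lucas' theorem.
16

Using Lucas' theorem:
Write n=26 and k=22 in base 19:
n in base 19: [1, 7]
k in base 19: [1, 3]
C(26,22) mod 19 = ∏ C(n_i, k_i) mod 19
Digit binomials (mod 19): C(1,1) = 1; C(7,3) = 35 ≡ 16
Product: 1 × 16 = 16 ≡ 16 (mod 19)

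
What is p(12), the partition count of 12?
77

p(n) counts ways to write n as a sum of positive integers (order ignored).
Euler's pentagonal recurrence: p(k) = p(k-1) + p(k-2) - p(k-5) - p(k-7) + p(k-12) + p(k-15) - ... (offsets j(3j∓1)/2, signs ++--, p(0)=1, p(<0)=0).
DP table for k = 0..11: p(0)=1, p(1)=1, p(2)=2, p(3)=3, p(4)=5, p(5)=7, p(6)=11, p(7)=15, p(8)=22, p(9)=30, p(10)=42, p(11)=56.
Final step: p(12) = p(11) + p(10) - p(7) - p(5) + p(0)
= 56 + 42 - 15 - 7 + 1
= 77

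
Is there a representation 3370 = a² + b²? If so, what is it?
11² + 57² (a=11, b=57)

Factorization: 3370 = 2 × 5 × 337
By Fermat: n is sum of two squares iff every prime p ≡ 3 (mod 4) appears to even power.
All primes ≡ 3 (mod 4) appear to even power.
Search a = 0, 1, 2, … for 3370 - a² a perfect square: first hit at a = 11: 3370 - 121 = 3249 = 57².
3370 = 11² + 57² = 121 + 3249 ✓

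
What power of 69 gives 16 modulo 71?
4

Baby-step giant-step with step n = ⌈√71⌉ = 9.
Baby steps 69^j mod 71 (j:value) for j=0..8: 0:1, 1:69, 2:4, 3:63, 4:16, 5:39, 6:64, 7:14, 8:43.
h = 16 is already in the table at j=4, so x = 4.
Check: 69^4 ≡ 16 (mod 71).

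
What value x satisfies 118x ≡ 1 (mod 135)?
127

gcd(118, 135) = 1, so the inverse exists.
Extended Euclidean algorithm on (135, 118):
135 = 1 × 118 + 17  ⟹  17 = (1)·135 + (-1)·118
118 = 6 × 17 + 16  ⟹  16 = (-6)·135 + (7)·118
17 = 1 × 16 + 1  ⟹  1 = (7)·135 + (-8)·118
So (-8)·118 ≡ 1 (mod 135), i.e. 118^(-1) ≡ -8 ≡ 127 (mod 135).
Check: 118 × 127 = 14986 ≡ 1 (mod 135)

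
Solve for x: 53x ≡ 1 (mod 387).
314

gcd(53, 387) = 1, so the inverse exists.
Extended Euclidean algorithm on (387, 53):
387 = 7 × 53 + 16  ⟹  16 = (1)·387 + (-7)·53
53 = 3 × 16 + 5  ⟹  5 = (-3)·387 + (22)·53
16 = 3 × 5 + 1  ⟹  1 = (10)·387 + (-73)·53
So (-73)·53 ≡ 1 (mod 387), i.e. 53^(-1) ≡ -73 ≡ 314 (mod 387).
Check: 53 × 314 = 16642 ≡ 1 (mod 387)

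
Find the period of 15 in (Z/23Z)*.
22

23 is prime, so ord(15) divides φ(23) = 22.
Divisors of 22: 1, 2, 11, 22.
Repeated squaring: 15^1 ≡ 15, 15^2 ≡ 18, 15^4 ≡ 2, 15^8 ≡ 4, 15^16 ≡ 16 (mod 23).
Test 15^d mod 23 for each divisor d in increasing order:
15^1 ≡ 15
15^2 ≡ 18
15^11 = 15^8·15^2·15^1 ≡ 22
15^22 = 15^16·15^4·15^2 ≡ 1  ← first divisor giving 1
The order is 22.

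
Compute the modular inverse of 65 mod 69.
17

gcd(65, 69) = 1, so the inverse exists.
Extended Euclidean algorithm on (69, 65):
69 = 1 × 65 + 4  ⟹  4 = (1)·69 + (-1)·65
65 = 16 × 4 + 1  ⟹  1 = (-16)·69 + (17)·65
So (17)·65 ≡ 1 (mod 69), i.e. 65^(-1) ≡ 17 (mod 69).
Check: 65 × 17 = 1105 ≡ 1 (mod 69)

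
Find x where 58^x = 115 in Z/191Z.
32

Baby-step giant-step with step n = ⌈√191⌉ = 14.
Baby steps 58^j mod 191 (j:value) for j=0..13: 0:1, 1:58, 2:117, 3:101, 4:128, 5:166, 6:78, 7:131, 8:149, 9:47, 10:52, 11:151, 12:163, 13:95.
Giant-step multiplier: 58^(-14) ≡ 58^(190-14) = 58^176 ≡ 79 (mod 191).
Giant steps γ_i = 115·79^i mod 191: γ_0=115, γ_1=108, γ_2=128 (in table at j=4).
x = i·n + j = 2·14 + 4 = 32.
Check: 58^32 ≡ 115 (mod 191).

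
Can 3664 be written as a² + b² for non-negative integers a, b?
8² + 60² (a=8, b=60)

Factorization: 3664 = 2^4 × 229
By Fermat: n is sum of two squares iff every prime p ≡ 3 (mod 4) appears to even power.
All primes ≡ 3 (mod 4) appear to even power.
Search a = 0, 1, 2, … for 3664 - a² a perfect square: first hit at a = 8: 3664 - 64 = 3600 = 60².
3664 = 8² + 60² = 64 + 3600 ✓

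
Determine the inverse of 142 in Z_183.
58

gcd(142, 183) = 1, so the inverse exists.
Extended Euclidean algorithm on (183, 142):
183 = 1 × 142 + 41  ⟹  41 = (1)·183 + (-1)·142
142 = 3 × 41 + 19  ⟹  19 = (-3)·183 + (4)·142
41 = 2 × 19 + 3  ⟹  3 = (7)·183 + (-9)·142
19 = 6 × 3 + 1  ⟹  1 = (-45)·183 + (58)·142
So (58)·142 ≡ 1 (mod 183), i.e. 142^(-1) ≡ 58 (mod 183).
Check: 142 × 58 = 8236 ≡ 1 (mod 183)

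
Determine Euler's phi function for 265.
208

265 = 5 × 53
φ(n) = n × ∏(1 - 1/p) for each prime p dividing n
φ(265) = 265 × (1 - 1/5) × (1 - 1/53) = 208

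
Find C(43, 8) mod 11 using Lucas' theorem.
1

Using Lucas' theorem:
Write n=43 and k=8 in base 11:
n in base 11: [3, 10]
k in base 11: [0, 8]
C(43,8) mod 11 = ∏ C(n_i, k_i) mod 11
Digit binomials (mod 11): C(3,0) = 1; C(10,8) = 45 ≡ 1
Product: 1 × 1 = 1 ≡ 1 (mod 11)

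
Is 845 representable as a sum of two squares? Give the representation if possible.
2² + 29² (a=2, b=29)

Factorization: 845 = 5 × 13^2
By Fermat: n is sum of two squares iff every prime p ≡ 3 (mod 4) appears to even power.
All primes ≡ 3 (mod 4) appear to even power.
Search a = 0, 1, 2, … for 845 - a² a perfect square: first hit at a = 2: 845 - 4 = 841 = 29².
845 = 2² + 29² = 4 + 841 ✓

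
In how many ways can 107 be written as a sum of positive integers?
431149389

p(n) counts ways to write n as a sum of positive integers (order ignored).
Euler's pentagonal recurrence: p(k) = p(k-1) + p(k-2) - p(k-5) - p(k-7) + p(k-12) + p(k-15) - ... (offsets j(3j∓1)/2, signs ++--, p(0)=1, p(<0)=0).
DP table for k = 0..106: p(0)=1, p(1)=1, p(2)=2, p(3)=3, p(4)=5, p(5)=7, p(6)=11, p(7)=15, p(8)=22, p(9)=30, p(10)=42, p(11)=56, p(12)=77, p(13)=101, p(14)=135, p(15)=176, p(16)=231, p(17)=297, p(18)=385, p(19)=490, p(20)=627, p(21)=792, p(22)=1002, p(23)=1255, p(24)=1575, p(25)=1958, p(26)=2436, p(27)=3010, p(28)=3718, p(29)=4565, p(30)=5604, p(31)=6842, p(32)=8349, p(33)=10143, p(34)=12310, p(35)=14883, p(36)=17977, p(37)=21637, p(38)=26015, p(39)=31185, p(40)=37338, p(41)=44583, p(42)=53174, p(43)=63261, p(44)=75175, p(45)=89134, p(46)=105558, p(47)=124754, p(48)=147273, p(49)=173525, p(50)=204226, p(51)=239943, p(52)=281589, p(53)=329931, p(54)=386155, p(55)=451276, p(56)=526823, p(57)=614154, p(58)=715220, p(59)=831820, p(60)=966467, p(61)=1121505, p(62)=1300156, p(63)=1505499, p(64)=1741630, p(65)=2012558, p(66)=2323520, p(67)=2679689, p(68)=3087735, p(69)=3554345, p(70)=4087968, p(71)=4697205, p(72)=5392783, p(73)=6185689, p(74)=7089500, p(75)=8118264, p(76)=9289091, p(77)=10619863, p(78)=12132164, p(79)=13848650, p(80)=15796476, p(81)=18004327, p(82)=20506255, p(83)=23338469, p(84)=26543660, p(85)=30167357, p(86)=34262962, p(87)=38887673, p(88)=44108109, p(89)=49995925, p(90)=56634173, p(91)=64112359, p(92)=72533807, p(93)=82010177, p(94)=92669720, p(95)=104651419, p(96)=118114304, p(97)=133230930, p(98)=150198136, p(99)=169229875, p(100)=190569292, p(101)=214481126, p(102)=241265379, p(103)=271248950, p(104)=304801365, p(105)=342325709, p(106)=384276336.
Final step: p(107) = p(106) + p(105) - p(102) - p(100) + p(95) + p(92) - p(85) - p(81) + p(72) + p(67) - p(56) - p(50) + p(37) + p(30) - p(15) - p(7)
= 384276336 + 342325709 - 241265379 - 190569292 + 104651419 + 72533807 - 30167357 - 18004327 + 5392783 + 2679689 - 526823 - 204226 + 21637 + 5604 - 176 - 15
= 431149389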